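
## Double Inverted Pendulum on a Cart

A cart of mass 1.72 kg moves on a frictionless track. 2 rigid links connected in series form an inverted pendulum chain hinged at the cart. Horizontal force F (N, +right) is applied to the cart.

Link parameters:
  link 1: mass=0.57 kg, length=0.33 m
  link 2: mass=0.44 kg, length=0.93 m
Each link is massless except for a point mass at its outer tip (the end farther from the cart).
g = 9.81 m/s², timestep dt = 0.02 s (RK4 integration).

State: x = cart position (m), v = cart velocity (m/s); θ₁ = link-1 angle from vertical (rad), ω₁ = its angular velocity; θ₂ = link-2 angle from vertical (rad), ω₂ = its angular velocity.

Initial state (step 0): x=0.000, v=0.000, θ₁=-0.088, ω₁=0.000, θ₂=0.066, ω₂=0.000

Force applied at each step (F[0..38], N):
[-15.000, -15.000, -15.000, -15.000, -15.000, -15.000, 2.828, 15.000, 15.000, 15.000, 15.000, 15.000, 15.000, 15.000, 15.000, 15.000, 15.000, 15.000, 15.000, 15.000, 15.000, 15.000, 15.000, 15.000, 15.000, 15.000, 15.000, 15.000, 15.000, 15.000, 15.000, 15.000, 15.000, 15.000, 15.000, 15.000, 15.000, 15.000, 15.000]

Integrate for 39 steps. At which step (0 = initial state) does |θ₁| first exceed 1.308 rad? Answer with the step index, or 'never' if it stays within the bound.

Answer: never

Derivation:
apply F[0]=-15.000 → step 1: x=-0.002, v=-0.164, θ₁=-0.084, ω₁=0.371, θ₂=0.067, ω₂=0.060
apply F[1]=-15.000 → step 2: x=-0.007, v=-0.329, θ₁=-0.073, ω₁=0.754, θ₂=0.068, ω₂=0.116
apply F[2]=-15.000 → step 3: x=-0.015, v=-0.496, θ₁=-0.054, ω₁=1.159, θ₂=0.071, ω₂=0.167
apply F[3]=-15.000 → step 4: x=-0.026, v=-0.666, θ₁=-0.026, ω₁=1.599, θ₂=0.075, ω₂=0.207
apply F[4]=-15.000 → step 5: x=-0.041, v=-0.839, θ₁=0.010, ω₁=2.085, θ₂=0.079, ω₂=0.236
apply F[5]=-15.000 → step 6: x=-0.060, v=-1.017, θ₁=0.057, ω₁=2.624, θ₂=0.084, ω₂=0.250
apply F[6]=+2.828 → step 7: x=-0.080, v=-0.991, θ₁=0.109, ω₁=2.595, θ₂=0.089, ω₂=0.251
apply F[7]=+15.000 → step 8: x=-0.098, v=-0.831, θ₁=0.157, ω₁=2.210, θ₂=0.094, ω₂=0.237
apply F[8]=+15.000 → step 9: x=-0.113, v=-0.676, θ₁=0.198, ω₁=1.891, θ₂=0.099, ω₂=0.207
apply F[9]=+15.000 → step 10: x=-0.125, v=-0.527, θ₁=0.233, ω₁=1.631, θ₂=0.102, ω₂=0.163
apply F[10]=+15.000 → step 11: x=-0.134, v=-0.383, θ₁=0.264, ω₁=1.423, θ₂=0.105, ω₂=0.106
apply F[11]=+15.000 → step 12: x=-0.141, v=-0.242, θ₁=0.291, ω₁=1.259, θ₂=0.107, ω₂=0.038
apply F[12]=+15.000 → step 13: x=-0.144, v=-0.105, θ₁=0.314, ω₁=1.134, θ₂=0.107, ω₂=-0.041
apply F[13]=+15.000 → step 14: x=-0.145, v=0.030, θ₁=0.336, ω₁=1.044, θ₂=0.105, ω₂=-0.130
apply F[14]=+15.000 → step 15: x=-0.143, v=0.162, θ₁=0.356, ω₁=0.986, θ₂=0.101, ω₂=-0.227
apply F[15]=+15.000 → step 16: x=-0.138, v=0.292, θ₁=0.376, ω₁=0.957, θ₂=0.096, ω₂=-0.334
apply F[16]=+15.000 → step 17: x=-0.131, v=0.420, θ₁=0.395, ω₁=0.954, θ₂=0.088, ω₂=-0.449
apply F[17]=+15.000 → step 18: x=-0.122, v=0.547, θ₁=0.414, ω₁=0.978, θ₂=0.078, ω₂=-0.573
apply F[18]=+15.000 → step 19: x=-0.109, v=0.672, θ₁=0.434, ω₁=1.025, θ₂=0.065, ω₂=-0.706
apply F[19]=+15.000 → step 20: x=-0.095, v=0.797, θ₁=0.455, ω₁=1.095, θ₂=0.049, ω₂=-0.848
apply F[20]=+15.000 → step 21: x=-0.078, v=0.921, θ₁=0.478, ω₁=1.186, θ₂=0.031, ω₂=-0.998
apply F[21]=+15.000 → step 22: x=-0.058, v=1.044, θ₁=0.503, ω₁=1.296, θ₂=0.009, ω₂=-1.156
apply F[22]=+15.000 → step 23: x=-0.036, v=1.168, θ₁=0.530, ω₁=1.422, θ₂=-0.015, ω₂=-1.322
apply F[23]=+15.000 → step 24: x=-0.011, v=1.292, θ₁=0.560, ω₁=1.559, θ₂=-0.043, ω₂=-1.494
apply F[24]=+15.000 → step 25: x=0.016, v=1.416, θ₁=0.592, ω₁=1.704, θ₂=-0.075, ω₂=-1.670
apply F[25]=+15.000 → step 26: x=0.045, v=1.542, θ₁=0.628, ω₁=1.852, θ₂=-0.110, ω₂=-1.849
apply F[26]=+15.000 → step 27: x=0.078, v=1.668, θ₁=0.666, ω₁=1.998, θ₂=-0.149, ω₂=-2.030
apply F[27]=+15.000 → step 28: x=0.112, v=1.796, θ₁=0.708, ω₁=2.137, θ₂=-0.191, ω₂=-2.210
apply F[28]=+15.000 → step 29: x=0.149, v=1.925, θ₁=0.752, ω₁=2.266, θ₂=-0.237, ω₂=-2.390
apply F[29]=+15.000 → step 30: x=0.189, v=2.055, θ₁=0.798, ω₁=2.381, θ₂=-0.287, ω₂=-2.567
apply F[30]=+15.000 → step 31: x=0.232, v=2.186, θ₁=0.847, ω₁=2.481, θ₂=-0.340, ω₂=-2.743
apply F[31]=+15.000 → step 32: x=0.277, v=2.317, θ₁=0.898, ω₁=2.565, θ₂=-0.397, ω₂=-2.917
apply F[32]=+15.000 → step 33: x=0.324, v=2.447, θ₁=0.950, ω₁=2.631, θ₂=-0.457, ω₂=-3.090
apply F[33]=+15.000 → step 34: x=0.374, v=2.577, θ₁=1.003, ω₁=2.679, θ₂=-0.520, ω₂=-3.264
apply F[34]=+15.000 → step 35: x=0.427, v=2.705, θ₁=1.057, ω₁=2.711, θ₂=-0.587, ω₂=-3.441
apply F[35]=+15.000 → step 36: x=0.483, v=2.830, θ₁=1.111, ω₁=2.726, θ₂=-0.658, ω₂=-3.620
apply F[36]=+15.000 → step 37: x=0.540, v=2.951, θ₁=1.166, ω₁=2.727, θ₂=-0.732, ω₂=-3.804
apply F[37]=+15.000 → step 38: x=0.601, v=3.067, θ₁=1.220, ω₁=2.716, θ₂=-0.810, ω₂=-3.993
apply F[38]=+15.000 → step 39: x=0.663, v=3.175, θ₁=1.274, ω₁=2.701, θ₂=-0.892, ω₂=-4.187
max |θ₁| = 1.274 ≤ 1.308 over all 40 states.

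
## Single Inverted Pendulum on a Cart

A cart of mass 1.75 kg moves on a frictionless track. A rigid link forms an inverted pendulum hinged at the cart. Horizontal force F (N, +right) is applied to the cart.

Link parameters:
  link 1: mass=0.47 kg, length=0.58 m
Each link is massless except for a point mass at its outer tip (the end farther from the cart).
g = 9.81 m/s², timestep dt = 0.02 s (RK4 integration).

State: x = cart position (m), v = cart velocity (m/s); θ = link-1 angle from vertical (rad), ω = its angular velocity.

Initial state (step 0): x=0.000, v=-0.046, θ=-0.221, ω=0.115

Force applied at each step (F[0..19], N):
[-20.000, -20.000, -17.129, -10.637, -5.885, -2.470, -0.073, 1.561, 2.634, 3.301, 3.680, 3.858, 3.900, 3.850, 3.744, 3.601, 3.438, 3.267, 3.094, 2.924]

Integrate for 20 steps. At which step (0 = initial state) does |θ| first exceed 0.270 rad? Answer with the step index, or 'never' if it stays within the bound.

apply F[0]=-20.000 → step 1: x=-0.003, v=-0.261, θ=-0.216, ω=0.403
apply F[1]=-20.000 → step 2: x=-0.010, v=-0.476, θ=-0.205, ω=0.695
apply F[2]=-17.129 → step 3: x=-0.022, v=-0.660, θ=-0.189, ω=0.941
apply F[3]=-10.637 → step 4: x=-0.036, v=-0.772, θ=-0.168, ω=1.070
apply F[4]=-5.885 → step 5: x=-0.052, v=-0.832, θ=-0.147, ω=1.118
apply F[5]=-2.470 → step 6: x=-0.069, v=-0.853, θ=-0.124, ω=1.109
apply F[6]=-0.073 → step 7: x=-0.086, v=-0.849, θ=-0.103, ω=1.063
apply F[7]=+1.561 → step 8: x=-0.103, v=-0.826, θ=-0.082, ω=0.994
apply F[8]=+2.634 → step 9: x=-0.119, v=-0.793, θ=-0.063, ω=0.911
apply F[9]=+3.301 → step 10: x=-0.134, v=-0.752, θ=-0.046, ω=0.824
apply F[10]=+3.680 → step 11: x=-0.149, v=-0.708, θ=-0.030, ω=0.735
apply F[11]=+3.858 → step 12: x=-0.163, v=-0.663, θ=-0.016, ω=0.649
apply F[12]=+3.900 → step 13: x=-0.176, v=-0.618, θ=-0.004, ω=0.568
apply F[13]=+3.850 → step 14: x=-0.187, v=-0.574, θ=0.007, ω=0.493
apply F[14]=+3.744 → step 15: x=-0.198, v=-0.532, θ=0.016, ω=0.424
apply F[15]=+3.601 → step 16: x=-0.209, v=-0.492, θ=0.024, ω=0.361
apply F[16]=+3.438 → step 17: x=-0.218, v=-0.454, θ=0.030, ω=0.305
apply F[17]=+3.267 → step 18: x=-0.227, v=-0.418, θ=0.036, ω=0.255
apply F[18]=+3.094 → step 19: x=-0.235, v=-0.385, θ=0.040, ω=0.211
apply F[19]=+2.924 → step 20: x=-0.242, v=-0.354, θ=0.044, ω=0.171
max |θ| = 0.221 ≤ 0.270 over all 21 states.

Answer: never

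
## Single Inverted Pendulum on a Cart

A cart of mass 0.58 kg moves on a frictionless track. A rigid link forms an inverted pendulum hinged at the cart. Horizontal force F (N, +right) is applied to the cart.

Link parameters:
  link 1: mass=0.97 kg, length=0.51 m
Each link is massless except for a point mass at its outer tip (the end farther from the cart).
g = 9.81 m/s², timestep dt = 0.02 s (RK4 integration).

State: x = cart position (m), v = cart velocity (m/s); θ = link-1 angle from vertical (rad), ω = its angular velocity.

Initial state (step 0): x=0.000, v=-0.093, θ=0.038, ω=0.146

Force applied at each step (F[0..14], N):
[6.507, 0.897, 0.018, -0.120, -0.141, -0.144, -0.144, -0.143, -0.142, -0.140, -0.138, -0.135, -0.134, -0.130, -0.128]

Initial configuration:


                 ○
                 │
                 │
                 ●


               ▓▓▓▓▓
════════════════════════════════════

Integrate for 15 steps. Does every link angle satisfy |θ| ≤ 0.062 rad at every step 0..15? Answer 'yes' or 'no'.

Answer: yes

Derivation:
apply F[0]=+6.507 → step 1: x=0.000, v=0.118, θ=0.037, ω=-0.253
apply F[1]=+0.897 → step 2: x=0.003, v=0.138, θ=0.032, ω=-0.279
apply F[2]=+0.018 → step 3: x=0.005, v=0.129, θ=0.026, ω=-0.250
apply F[3]=-0.120 → step 4: x=0.008, v=0.117, θ=0.022, ω=-0.218
apply F[4]=-0.141 → step 5: x=0.010, v=0.106, θ=0.018, ω=-0.188
apply F[5]=-0.144 → step 6: x=0.012, v=0.096, θ=0.014, ω=-0.162
apply F[6]=-0.144 → step 7: x=0.014, v=0.087, θ=0.011, ω=-0.140
apply F[7]=-0.143 → step 8: x=0.016, v=0.079, θ=0.008, ω=-0.120
apply F[8]=-0.142 → step 9: x=0.017, v=0.071, θ=0.006, ω=-0.103
apply F[9]=-0.140 → step 10: x=0.019, v=0.065, θ=0.004, ω=-0.088
apply F[10]=-0.138 → step 11: x=0.020, v=0.059, θ=0.003, ω=-0.075
apply F[11]=-0.135 → step 12: x=0.021, v=0.054, θ=0.001, ω=-0.064
apply F[12]=-0.134 → step 13: x=0.022, v=0.049, θ=0.000, ω=-0.054
apply F[13]=-0.130 → step 14: x=0.023, v=0.044, θ=-0.001, ω=-0.045
apply F[14]=-0.128 → step 15: x=0.024, v=0.040, θ=-0.002, ω=-0.038
Max |angle| over trajectory = 0.038 rad; bound = 0.062 → within bound.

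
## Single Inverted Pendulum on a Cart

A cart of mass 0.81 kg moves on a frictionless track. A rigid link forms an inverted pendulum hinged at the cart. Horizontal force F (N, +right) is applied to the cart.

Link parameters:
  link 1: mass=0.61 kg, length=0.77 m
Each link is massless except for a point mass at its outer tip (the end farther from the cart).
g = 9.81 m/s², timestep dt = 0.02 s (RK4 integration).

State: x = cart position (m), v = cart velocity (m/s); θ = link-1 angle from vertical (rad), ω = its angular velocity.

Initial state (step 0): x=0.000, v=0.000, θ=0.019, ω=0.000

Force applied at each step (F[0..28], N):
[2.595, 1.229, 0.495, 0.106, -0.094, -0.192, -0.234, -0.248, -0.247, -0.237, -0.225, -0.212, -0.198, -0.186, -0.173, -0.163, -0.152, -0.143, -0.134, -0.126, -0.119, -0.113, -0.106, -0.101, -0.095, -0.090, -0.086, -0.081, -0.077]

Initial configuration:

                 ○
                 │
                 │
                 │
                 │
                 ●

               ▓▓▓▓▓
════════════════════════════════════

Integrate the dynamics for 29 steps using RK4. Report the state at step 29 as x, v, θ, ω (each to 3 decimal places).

Answer: x=0.027, v=0.008, θ=-0.004, ω=0.002

Derivation:
apply F[0]=+2.595 → step 1: x=0.001, v=0.061, θ=0.018, ω=-0.075
apply F[1]=+1.229 → step 2: x=0.002, v=0.089, θ=0.016, ω=-0.106
apply F[2]=+0.495 → step 3: x=0.004, v=0.099, θ=0.014, ω=-0.115
apply F[3]=+0.106 → step 4: x=0.006, v=0.100, θ=0.012, ω=-0.113
apply F[4]=-0.094 → step 5: x=0.008, v=0.096, θ=0.010, ω=-0.105
apply F[5]=-0.192 → step 6: x=0.010, v=0.090, θ=0.008, ω=-0.095
apply F[6]=-0.234 → step 7: x=0.012, v=0.083, θ=0.006, ω=-0.085
apply F[7]=-0.248 → step 8: x=0.013, v=0.076, θ=0.004, ω=-0.074
apply F[8]=-0.247 → step 9: x=0.015, v=0.069, θ=0.003, ω=-0.065
apply F[9]=-0.237 → step 10: x=0.016, v=0.063, θ=0.002, ω=-0.056
apply F[10]=-0.225 → step 11: x=0.017, v=0.057, θ=0.001, ω=-0.048
apply F[11]=-0.212 → step 12: x=0.018, v=0.052, θ=-0.000, ω=-0.041
apply F[12]=-0.198 → step 13: x=0.019, v=0.047, θ=-0.001, ω=-0.035
apply F[13]=-0.186 → step 14: x=0.020, v=0.043, θ=-0.002, ω=-0.030
apply F[14]=-0.173 → step 15: x=0.021, v=0.039, θ=-0.002, ω=-0.025
apply F[15]=-0.163 → step 16: x=0.022, v=0.035, θ=-0.003, ω=-0.021
apply F[16]=-0.152 → step 17: x=0.022, v=0.032, θ=-0.003, ω=-0.017
apply F[17]=-0.143 → step 18: x=0.023, v=0.029, θ=-0.003, ω=-0.014
apply F[18]=-0.134 → step 19: x=0.023, v=0.026, θ=-0.004, ω=-0.011
apply F[19]=-0.126 → step 20: x=0.024, v=0.024, θ=-0.004, ω=-0.009
apply F[20]=-0.119 → step 21: x=0.024, v=0.021, θ=-0.004, ω=-0.007
apply F[21]=-0.113 → step 22: x=0.025, v=0.019, θ=-0.004, ω=-0.005
apply F[22]=-0.106 → step 23: x=0.025, v=0.017, θ=-0.004, ω=-0.003
apply F[23]=-0.101 → step 24: x=0.026, v=0.015, θ=-0.004, ω=-0.002
apply F[24]=-0.095 → step 25: x=0.026, v=0.013, θ=-0.004, ω=-0.001
apply F[25]=-0.090 → step 26: x=0.026, v=0.012, θ=-0.004, ω=0.000
apply F[26]=-0.086 → step 27: x=0.026, v=0.010, θ=-0.004, ω=0.001
apply F[27]=-0.081 → step 28: x=0.026, v=0.009, θ=-0.004, ω=0.002
apply F[28]=-0.077 → step 29: x=0.027, v=0.008, θ=-0.004, ω=0.002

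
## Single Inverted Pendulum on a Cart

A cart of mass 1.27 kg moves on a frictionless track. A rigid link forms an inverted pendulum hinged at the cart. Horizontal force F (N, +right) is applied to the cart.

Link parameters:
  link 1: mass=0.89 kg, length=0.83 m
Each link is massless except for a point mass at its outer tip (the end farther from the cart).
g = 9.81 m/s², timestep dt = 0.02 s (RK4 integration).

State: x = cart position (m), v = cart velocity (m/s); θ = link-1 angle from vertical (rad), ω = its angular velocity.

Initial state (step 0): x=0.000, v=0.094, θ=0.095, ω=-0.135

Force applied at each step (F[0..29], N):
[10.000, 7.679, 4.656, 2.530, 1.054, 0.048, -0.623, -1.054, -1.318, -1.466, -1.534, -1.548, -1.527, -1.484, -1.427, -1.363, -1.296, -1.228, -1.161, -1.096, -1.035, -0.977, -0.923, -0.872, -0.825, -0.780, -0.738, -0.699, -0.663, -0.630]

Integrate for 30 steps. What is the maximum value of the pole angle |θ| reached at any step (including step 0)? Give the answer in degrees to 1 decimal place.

apply F[0]=+10.000 → step 1: x=0.003, v=0.238, θ=0.091, ω=-0.286
apply F[1]=+7.679 → step 2: x=0.009, v=0.346, θ=0.084, ω=-0.395
apply F[2]=+4.656 → step 3: x=0.017, v=0.409, θ=0.076, ω=-0.451
apply F[3]=+2.530 → step 4: x=0.025, v=0.439, θ=0.066, ω=-0.471
apply F[4]=+1.054 → step 5: x=0.034, v=0.447, θ=0.057, ω=-0.466
apply F[5]=+0.048 → step 6: x=0.043, v=0.441, θ=0.048, ω=-0.446
apply F[6]=-0.623 → step 7: x=0.052, v=0.425, θ=0.039, ω=-0.417
apply F[7]=-1.054 → step 8: x=0.060, v=0.404, θ=0.031, ω=-0.383
apply F[8]=-1.318 → step 9: x=0.068, v=0.379, θ=0.024, ω=-0.347
apply F[9]=-1.466 → step 10: x=0.075, v=0.353, θ=0.017, ω=-0.311
apply F[10]=-1.534 → step 11: x=0.082, v=0.327, θ=0.011, ω=-0.276
apply F[11]=-1.548 → step 12: x=0.088, v=0.302, θ=0.006, ω=-0.243
apply F[12]=-1.527 → step 13: x=0.094, v=0.277, θ=0.002, ω=-0.213
apply F[13]=-1.484 → step 14: x=0.099, v=0.254, θ=-0.002, ω=-0.185
apply F[14]=-1.427 → step 15: x=0.104, v=0.232, θ=-0.006, ω=-0.159
apply F[15]=-1.363 → step 16: x=0.109, v=0.211, θ=-0.009, ω=-0.136
apply F[16]=-1.296 → step 17: x=0.113, v=0.192, θ=-0.011, ω=-0.115
apply F[17]=-1.228 → step 18: x=0.116, v=0.175, θ=-0.013, ω=-0.097
apply F[18]=-1.161 → step 19: x=0.120, v=0.158, θ=-0.015, ω=-0.081
apply F[19]=-1.096 → step 20: x=0.123, v=0.143, θ=-0.016, ω=-0.066
apply F[20]=-1.035 → step 21: x=0.125, v=0.129, θ=-0.018, ω=-0.054
apply F[21]=-0.977 → step 22: x=0.128, v=0.116, θ=-0.019, ω=-0.042
apply F[22]=-0.923 → step 23: x=0.130, v=0.105, θ=-0.019, ω=-0.032
apply F[23]=-0.872 → step 24: x=0.132, v=0.094, θ=-0.020, ω=-0.024
apply F[24]=-0.825 → step 25: x=0.134, v=0.083, θ=-0.020, ω=-0.016
apply F[25]=-0.780 → step 26: x=0.135, v=0.074, θ=-0.021, ω=-0.010
apply F[26]=-0.738 → step 27: x=0.137, v=0.065, θ=-0.021, ω=-0.004
apply F[27]=-0.699 → step 28: x=0.138, v=0.057, θ=-0.021, ω=0.001
apply F[28]=-0.663 → step 29: x=0.139, v=0.049, θ=-0.021, ω=0.005
apply F[29]=-0.630 → step 30: x=0.140, v=0.042, θ=-0.021, ω=0.009
Max |angle| over trajectory = 0.095 rad = 5.4°.

Answer: 5.4°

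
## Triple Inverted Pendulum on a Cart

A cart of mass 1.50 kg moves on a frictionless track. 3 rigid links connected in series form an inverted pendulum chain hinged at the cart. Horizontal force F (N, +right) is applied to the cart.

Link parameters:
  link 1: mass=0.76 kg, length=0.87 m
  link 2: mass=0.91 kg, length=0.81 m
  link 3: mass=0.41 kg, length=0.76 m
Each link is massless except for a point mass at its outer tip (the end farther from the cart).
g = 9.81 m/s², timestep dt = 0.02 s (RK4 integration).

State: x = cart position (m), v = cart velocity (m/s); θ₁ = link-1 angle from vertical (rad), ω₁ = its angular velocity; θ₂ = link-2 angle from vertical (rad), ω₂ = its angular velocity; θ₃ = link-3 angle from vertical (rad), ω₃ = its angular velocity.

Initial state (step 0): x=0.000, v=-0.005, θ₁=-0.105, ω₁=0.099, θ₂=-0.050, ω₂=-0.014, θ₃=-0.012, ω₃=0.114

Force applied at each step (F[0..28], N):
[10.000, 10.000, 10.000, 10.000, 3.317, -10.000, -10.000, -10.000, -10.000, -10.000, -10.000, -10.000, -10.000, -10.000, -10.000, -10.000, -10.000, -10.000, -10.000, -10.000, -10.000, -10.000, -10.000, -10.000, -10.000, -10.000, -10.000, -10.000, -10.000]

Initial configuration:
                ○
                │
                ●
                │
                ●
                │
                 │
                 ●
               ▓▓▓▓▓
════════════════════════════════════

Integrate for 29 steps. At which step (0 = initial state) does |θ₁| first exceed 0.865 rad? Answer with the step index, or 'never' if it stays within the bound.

apply F[0]=+10.000 → step 1: x=0.001, v=0.154, θ₁=-0.105, ω₁=-0.126, θ₂=-0.050, ω₂=0.015, θ₃=-0.010, ω₃=0.127
apply F[1]=+10.000 → step 2: x=0.006, v=0.313, θ₁=-0.110, ω₁=-0.352, θ₂=-0.049, ω₂=0.045, θ₃=-0.007, ω₃=0.141
apply F[2]=+10.000 → step 3: x=0.014, v=0.474, θ₁=-0.119, ω₁=-0.583, θ₂=-0.048, ω₂=0.079, θ₃=-0.004, ω₃=0.155
apply F[3]=+10.000 → step 4: x=0.025, v=0.636, θ₁=-0.133, ω₁=-0.822, θ₂=-0.046, ω₂=0.118, θ₃=-0.001, ω₃=0.169
apply F[4]=+3.317 → step 5: x=0.039, v=0.713, θ₁=-0.151, ω₁=-0.973, θ₂=-0.043, ω₂=0.168, θ₃=0.003, ω₃=0.184
apply F[5]=-10.000 → step 6: x=0.052, v=0.621, θ₁=-0.171, ω₁=-0.949, θ₂=-0.039, ω₂=0.239, θ₃=0.007, ω₃=0.200
apply F[6]=-10.000 → step 7: x=0.063, v=0.534, θ₁=-0.189, ω₁=-0.943, θ₂=-0.034, ω₂=0.324, θ₃=0.011, ω₃=0.216
apply F[7]=-10.000 → step 8: x=0.073, v=0.450, θ₁=-0.208, ω₁=-0.954, θ₂=-0.026, ω₂=0.423, θ₃=0.015, ω₃=0.231
apply F[8]=-10.000 → step 9: x=0.082, v=0.370, θ₁=-0.228, ω₁=-0.981, θ₂=-0.017, ω₂=0.537, θ₃=0.020, ω₃=0.244
apply F[9]=-10.000 → step 10: x=0.088, v=0.293, θ₁=-0.248, ω₁=-1.022, θ₂=-0.005, ω₂=0.665, θ₃=0.025, ω₃=0.254
apply F[10]=-10.000 → step 11: x=0.093, v=0.218, θ₁=-0.269, ω₁=-1.076, θ₂=0.010, ω₂=0.806, θ₃=0.030, ω₃=0.262
apply F[11]=-10.000 → step 12: x=0.097, v=0.145, θ₁=-0.291, ω₁=-1.142, θ₂=0.028, ω₂=0.960, θ₃=0.035, ω₃=0.266
apply F[12]=-10.000 → step 13: x=0.099, v=0.072, θ₁=-0.314, ω₁=-1.216, θ₂=0.048, ω₂=1.124, θ₃=0.041, ω₃=0.266
apply F[13]=-10.000 → step 14: x=0.100, v=-0.002, θ₁=-0.340, ω₁=-1.296, θ₂=0.073, ω₂=1.297, θ₃=0.046, ω₃=0.262
apply F[14]=-10.000 → step 15: x=0.099, v=-0.077, θ₁=-0.366, ω₁=-1.377, θ₂=0.100, ω₂=1.475, θ₃=0.051, ω₃=0.255
apply F[15]=-10.000 → step 16: x=0.097, v=-0.153, θ₁=-0.395, ω₁=-1.457, θ₂=0.132, ω₂=1.654, θ₃=0.056, ω₃=0.245
apply F[16]=-10.000 → step 17: x=0.093, v=-0.232, θ₁=-0.425, ω₁=-1.532, θ₂=0.167, ω₂=1.833, θ₃=0.061, ω₃=0.234
apply F[17]=-10.000 → step 18: x=0.087, v=-0.314, θ₁=-0.456, ω₁=-1.599, θ₂=0.205, ω₂=2.008, θ₃=0.066, ω₃=0.223
apply F[18]=-10.000 → step 19: x=0.080, v=-0.399, θ₁=-0.488, ω₁=-1.657, θ₂=0.247, ω₂=2.178, θ₃=0.070, ω₃=0.213
apply F[19]=-10.000 → step 20: x=0.071, v=-0.486, θ₁=-0.522, ω₁=-1.704, θ₂=0.292, ω₂=2.342, θ₃=0.074, ω₃=0.206
apply F[20]=-10.000 → step 21: x=0.061, v=-0.576, θ₁=-0.557, ω₁=-1.741, θ₂=0.340, ω₂=2.500, θ₃=0.078, ω₃=0.204
apply F[21]=-10.000 → step 22: x=0.048, v=-0.667, θ₁=-0.592, ω₁=-1.766, θ₂=0.392, ω₂=2.653, θ₃=0.082, ω₃=0.207
apply F[22]=-10.000 → step 23: x=0.034, v=-0.758, θ₁=-0.627, ω₁=-1.780, θ₂=0.447, ω₂=2.802, θ₃=0.087, ω₃=0.218
apply F[23]=-10.000 → step 24: x=0.018, v=-0.850, θ₁=-0.663, ω₁=-1.783, θ₂=0.504, ω₂=2.948, θ₃=0.091, ω₃=0.237
apply F[24]=-10.000 → step 25: x=0.000, v=-0.941, θ₁=-0.698, ω₁=-1.776, θ₂=0.564, ω₂=3.094, θ₃=0.096, ω₃=0.266
apply F[25]=-10.000 → step 26: x=-0.020, v=-1.030, θ₁=-0.734, ω₁=-1.759, θ₂=0.628, ω₂=3.241, θ₃=0.102, ω₃=0.308
apply F[26]=-10.000 → step 27: x=-0.041, v=-1.117, θ₁=-0.769, ω₁=-1.731, θ₂=0.694, ω₂=3.391, θ₃=0.109, ω₃=0.363
apply F[27]=-10.000 → step 28: x=-0.064, v=-1.200, θ₁=-0.803, ω₁=-1.694, θ₂=0.764, ω₂=3.546, θ₃=0.117, ω₃=0.435
apply F[28]=-10.000 → step 29: x=-0.089, v=-1.278, θ₁=-0.836, ω₁=-1.646, θ₂=0.836, ω₂=3.708, θ₃=0.126, ω₃=0.526
max |θ₁| = 0.836 ≤ 0.865 over all 30 states.

Answer: never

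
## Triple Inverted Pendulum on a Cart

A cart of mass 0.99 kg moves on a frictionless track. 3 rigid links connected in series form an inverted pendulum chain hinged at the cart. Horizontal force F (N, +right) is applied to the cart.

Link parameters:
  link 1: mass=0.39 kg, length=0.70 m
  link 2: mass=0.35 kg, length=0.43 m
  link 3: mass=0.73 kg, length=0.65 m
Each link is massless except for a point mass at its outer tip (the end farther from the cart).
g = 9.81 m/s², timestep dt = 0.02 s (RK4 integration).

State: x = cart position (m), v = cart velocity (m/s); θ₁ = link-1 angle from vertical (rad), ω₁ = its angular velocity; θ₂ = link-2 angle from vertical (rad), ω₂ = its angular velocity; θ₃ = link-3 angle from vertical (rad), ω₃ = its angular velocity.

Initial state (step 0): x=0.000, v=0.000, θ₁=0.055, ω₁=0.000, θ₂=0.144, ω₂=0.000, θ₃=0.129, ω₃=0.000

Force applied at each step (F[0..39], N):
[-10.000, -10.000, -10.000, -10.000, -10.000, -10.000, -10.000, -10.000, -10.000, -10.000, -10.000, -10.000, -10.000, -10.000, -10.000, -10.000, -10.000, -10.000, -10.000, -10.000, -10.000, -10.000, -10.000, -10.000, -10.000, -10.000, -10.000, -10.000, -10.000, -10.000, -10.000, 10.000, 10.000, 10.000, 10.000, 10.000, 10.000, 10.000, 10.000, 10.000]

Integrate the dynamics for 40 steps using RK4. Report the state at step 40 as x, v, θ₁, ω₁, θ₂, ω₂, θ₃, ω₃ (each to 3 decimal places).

Answer: x=-1.484, v=2.562, θ₁=2.658, ω₁=2.369, θ₂=2.532, ω₂=12.945, θ₃=2.674, ω₃=8.535

Derivation:
apply F[0]=-10.000 → step 1: x=-0.002, v=-0.217, θ₁=0.058, ω₁=0.262, θ₂=0.146, ω₂=0.153, θ₃=0.129, ω₃=-0.013
apply F[1]=-10.000 → step 2: x=-0.009, v=-0.435, θ₁=0.066, ω₁=0.531, θ₂=0.150, ω₂=0.302, θ₃=0.128, ω₃=-0.029
apply F[2]=-10.000 → step 3: x=-0.020, v=-0.655, θ₁=0.079, ω₁=0.810, θ₂=0.158, ω₂=0.444, θ₃=0.128, ω₃=-0.049
apply F[3]=-10.000 → step 4: x=-0.035, v=-0.878, θ₁=0.098, ω₁=1.105, θ₂=0.168, ω₂=0.575, θ₃=0.126, ω₃=-0.076
apply F[4]=-10.000 → step 5: x=-0.055, v=-1.103, θ₁=0.123, ω₁=1.420, θ₂=0.180, ω₂=0.688, θ₃=0.125, ω₃=-0.108
apply F[5]=-10.000 → step 6: x=-0.079, v=-1.330, θ₁=0.155, ω₁=1.756, θ₂=0.195, ω₂=0.778, θ₃=0.122, ω₃=-0.145
apply F[6]=-10.000 → step 7: x=-0.108, v=-1.557, θ₁=0.194, ω₁=2.112, θ₂=0.211, ω₂=0.841, θ₃=0.119, ω₃=-0.181
apply F[7]=-10.000 → step 8: x=-0.141, v=-1.779, θ₁=0.240, ω₁=2.481, θ₂=0.229, ω₂=0.874, θ₃=0.115, ω₃=-0.211
apply F[8]=-10.000 → step 9: x=-0.179, v=-1.991, θ₁=0.293, ω₁=2.850, θ₂=0.246, ω₂=0.883, θ₃=0.110, ω₃=-0.226
apply F[9]=-10.000 → step 10: x=-0.221, v=-2.189, θ₁=0.353, ω₁=3.203, θ₂=0.264, ω₂=0.882, θ₃=0.106, ω₃=-0.218
apply F[10]=-10.000 → step 11: x=-0.266, v=-2.365, θ₁=0.421, ω₁=3.521, θ₂=0.282, ω₂=0.890, θ₃=0.102, ω₃=-0.181
apply F[11]=-10.000 → step 12: x=-0.315, v=-2.518, θ₁=0.494, ω₁=3.792, θ₂=0.300, ω₂=0.933, θ₃=0.099, ω₃=-0.115
apply F[12]=-10.000 → step 13: x=-0.367, v=-2.648, θ₁=0.572, ω₁=4.011, θ₂=0.319, ω₂=1.027, θ₃=0.098, ω₃=-0.021
apply F[13]=-10.000 → step 14: x=-0.421, v=-2.755, θ₁=0.654, ω₁=4.179, θ₂=0.341, ω₂=1.184, θ₃=0.098, ω₃=0.095
apply F[14]=-10.000 → step 15: x=-0.477, v=-2.842, θ₁=0.739, ω₁=4.305, θ₂=0.367, ω₂=1.404, θ₃=0.101, ω₃=0.230
apply F[15]=-10.000 → step 16: x=-0.535, v=-2.913, θ₁=0.826, ω₁=4.395, θ₂=0.398, ω₂=1.683, θ₃=0.108, ω₃=0.381
apply F[16]=-10.000 → step 17: x=-0.593, v=-2.969, θ₁=0.915, ω₁=4.457, θ₂=0.435, ω₂=2.013, θ₃=0.117, ω₃=0.548
apply F[17]=-10.000 → step 18: x=-0.653, v=-3.012, θ₁=1.004, ω₁=4.494, θ₂=0.479, ω₂=2.384, θ₃=0.130, ω₃=0.734
apply F[18]=-10.000 → step 19: x=-0.714, v=-3.043, θ₁=1.094, ω₁=4.509, θ₂=0.530, ω₂=2.787, θ₃=0.146, ω₃=0.941
apply F[19]=-10.000 → step 20: x=-0.775, v=-3.063, θ₁=1.184, ω₁=4.503, θ₂=0.590, ω₂=3.209, θ₃=0.167, ω₃=1.175
apply F[20]=-10.000 → step 21: x=-0.836, v=-3.071, θ₁=1.274, ω₁=4.476, θ₂=0.659, ω₂=3.639, θ₃=0.194, ω₃=1.442
apply F[21]=-10.000 → step 22: x=-0.898, v=-3.068, θ₁=1.363, ω₁=4.428, θ₂=0.736, ω₂=4.065, θ₃=0.225, ω₃=1.749
apply F[22]=-10.000 → step 23: x=-0.959, v=-3.055, θ₁=1.451, ω₁=4.359, θ₂=0.821, ω₂=4.473, θ₃=0.264, ω₃=2.103
apply F[23]=-10.000 → step 24: x=-1.020, v=-3.031, θ₁=1.537, ω₁=4.271, θ₂=0.914, ω₂=4.848, θ₃=0.310, ω₃=2.513
apply F[24]=-10.000 → step 25: x=-1.080, v=-2.997, θ₁=1.622, ω₁=4.165, θ₂=1.015, ω₂=5.173, θ₃=0.365, ω₃=2.985
apply F[25]=-10.000 → step 26: x=-1.140, v=-2.953, θ₁=1.704, ω₁=4.045, θ₂=1.121, ω₂=5.427, θ₃=0.430, ω₃=3.524
apply F[26]=-10.000 → step 27: x=-1.198, v=-2.898, θ₁=1.784, ω₁=3.915, θ₂=1.231, ω₂=5.588, θ₃=0.506, ω₃=4.133
apply F[27]=-10.000 → step 28: x=-1.255, v=-2.833, θ₁=1.861, ω₁=3.780, θ₂=1.344, ω₂=5.629, θ₃=0.595, ω₃=4.814
apply F[28]=-10.000 → step 29: x=-1.311, v=-2.756, θ₁=1.935, ω₁=3.644, θ₂=1.455, ω₂=5.522, θ₃=0.699, ω₃=5.564
apply F[29]=-10.000 → step 30: x=-1.366, v=-2.668, θ₁=2.006, ω₁=3.508, θ₂=1.563, ω₂=5.241, θ₃=0.819, ω₃=6.382
apply F[30]=-10.000 → step 31: x=-1.418, v=-2.566, θ₁=2.075, ω₁=3.367, θ₂=1.664, ω₂=4.769, θ₃=0.955, ω₃=7.265
apply F[31]=+10.000 → step 32: x=-1.466, v=-2.188, θ₁=2.144, ω₁=3.536, θ₂=1.751, ω₂=3.965, θ₃=1.107, ω₃=7.940
apply F[32]=+10.000 → step 33: x=-1.505, v=-1.773, θ₁=2.216, ω₁=3.689, θ₂=1.822, ω₂=3.138, θ₃=1.273, ω₃=8.674
apply F[33]=+10.000 → step 34: x=-1.536, v=-1.308, θ₁=2.291, ω₁=3.776, θ₂=1.877, ω₂=2.431, θ₃=1.454, ω₃=9.459
apply F[34]=+10.000 → step 35: x=-1.557, v=-0.785, θ₁=2.367, ω₁=3.728, θ₂=1.922, ω₂=2.130, θ₃=1.651, ω₃=10.206
apply F[35]=+10.000 → step 36: x=-1.567, v=-0.214, θ₁=2.439, ω₁=3.496, θ₂=1.968, ω₂=2.634, θ₃=1.861, ω₃=10.720
apply F[36]=+10.000 → step 37: x=-1.566, v=0.379, θ₁=2.505, ω₁=3.116, θ₂=2.034, ω₂=4.171, θ₃=2.077, ω₃=10.811
apply F[37]=+10.000 → step 38: x=-1.552, v=0.991, θ₁=2.563, ω₁=2.682, θ₂=2.141, ω₂=6.627, θ₃=2.290, ω₃=10.444
apply F[38]=+10.000 → step 39: x=-1.526, v=1.679, θ₁=2.613, ω₁=2.309, θ₂=2.304, ω₂=9.749, θ₃=2.492, ω₃=9.654
apply F[39]=+10.000 → step 40: x=-1.484, v=2.562, θ₁=2.658, ω₁=2.369, θ₂=2.532, ω₂=12.945, θ₃=2.674, ω₃=8.535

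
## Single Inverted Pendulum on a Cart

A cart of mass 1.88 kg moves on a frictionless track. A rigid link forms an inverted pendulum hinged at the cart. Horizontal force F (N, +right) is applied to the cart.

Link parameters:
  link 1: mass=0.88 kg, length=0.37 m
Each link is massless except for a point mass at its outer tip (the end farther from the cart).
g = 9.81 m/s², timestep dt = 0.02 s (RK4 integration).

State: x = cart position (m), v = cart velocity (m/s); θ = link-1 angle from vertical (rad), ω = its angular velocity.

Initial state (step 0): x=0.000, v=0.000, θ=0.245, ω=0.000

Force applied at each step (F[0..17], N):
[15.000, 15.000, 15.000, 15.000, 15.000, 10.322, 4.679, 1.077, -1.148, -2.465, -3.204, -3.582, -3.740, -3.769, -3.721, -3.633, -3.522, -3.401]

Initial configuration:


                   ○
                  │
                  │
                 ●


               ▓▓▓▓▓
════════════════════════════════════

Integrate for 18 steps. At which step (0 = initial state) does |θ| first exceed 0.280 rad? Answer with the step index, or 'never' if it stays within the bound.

Answer: never

Derivation:
apply F[0]=+15.000 → step 1: x=0.001, v=0.134, θ=0.243, ω=-0.224
apply F[1]=+15.000 → step 2: x=0.005, v=0.269, θ=0.236, ω=-0.452
apply F[2]=+15.000 → step 3: x=0.012, v=0.405, θ=0.225, ω=-0.689
apply F[3]=+15.000 → step 4: x=0.022, v=0.543, θ=0.208, ω=-0.939
apply F[4]=+15.000 → step 5: x=0.034, v=0.683, θ=0.187, ω=-1.206
apply F[5]=+10.322 → step 6: x=0.048, v=0.777, θ=0.161, ω=-1.363
apply F[6]=+4.679 → step 7: x=0.064, v=0.814, θ=0.134, ω=-1.384
apply F[7]=+1.077 → step 8: x=0.081, v=0.815, θ=0.107, ω=-1.324
apply F[8]=-1.148 → step 9: x=0.097, v=0.795, θ=0.081, ω=-1.220
apply F[9]=-2.465 → step 10: x=0.112, v=0.763, θ=0.058, ω=-1.096
apply F[10]=-3.204 → step 11: x=0.127, v=0.725, θ=0.038, ω=-0.968
apply F[11]=-3.582 → step 12: x=0.141, v=0.684, θ=0.020, ω=-0.843
apply F[12]=-3.740 → step 13: x=0.155, v=0.643, θ=0.004, ω=-0.726
apply F[13]=-3.769 → step 14: x=0.167, v=0.603, θ=-0.010, ω=-0.620
apply F[14]=-3.721 → step 15: x=0.179, v=0.565, θ=-0.021, ω=-0.525
apply F[15]=-3.633 → step 16: x=0.190, v=0.529, θ=-0.031, ω=-0.441
apply F[16]=-3.522 → step 17: x=0.200, v=0.495, θ=-0.039, ω=-0.367
apply F[17]=-3.401 → step 18: x=0.209, v=0.462, θ=-0.045, ω=-0.302
max |θ| = 0.245 ≤ 0.280 over all 19 states.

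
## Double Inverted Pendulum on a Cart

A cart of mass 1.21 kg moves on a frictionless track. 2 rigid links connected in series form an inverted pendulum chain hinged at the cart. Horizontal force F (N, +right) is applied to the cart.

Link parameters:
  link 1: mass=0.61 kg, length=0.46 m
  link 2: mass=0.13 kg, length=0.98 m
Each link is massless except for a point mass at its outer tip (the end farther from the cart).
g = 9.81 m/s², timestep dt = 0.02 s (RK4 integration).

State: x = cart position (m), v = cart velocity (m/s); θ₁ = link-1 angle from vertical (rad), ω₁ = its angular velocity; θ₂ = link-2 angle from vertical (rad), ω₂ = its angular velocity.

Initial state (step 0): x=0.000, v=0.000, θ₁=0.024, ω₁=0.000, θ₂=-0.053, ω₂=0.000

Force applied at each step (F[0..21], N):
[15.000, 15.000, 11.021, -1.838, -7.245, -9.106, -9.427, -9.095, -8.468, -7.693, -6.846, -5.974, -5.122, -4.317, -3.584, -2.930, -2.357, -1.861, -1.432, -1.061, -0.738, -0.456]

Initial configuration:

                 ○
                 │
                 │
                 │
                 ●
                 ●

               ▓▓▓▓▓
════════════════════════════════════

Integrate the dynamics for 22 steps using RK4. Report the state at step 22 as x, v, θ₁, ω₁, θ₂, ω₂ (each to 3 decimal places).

Answer: x=-0.043, v=-0.585, θ₁=-0.042, ω₁=0.437, θ₂=-0.031, ω₂=0.163

Derivation:
apply F[0]=+15.000 → step 1: x=0.002, v=0.245, θ₁=0.019, ω₁=-0.516, θ₂=-0.053, ω₂=-0.019
apply F[1]=+15.000 → step 2: x=0.010, v=0.492, θ₁=0.003, ω₁=-1.041, θ₂=-0.054, ω₂=-0.034
apply F[2]=+11.021 → step 3: x=0.021, v=0.675, θ₁=-0.021, ω₁=-1.439, θ₂=-0.055, ω₂=-0.045
apply F[3]=-1.838 → step 4: x=0.035, v=0.648, θ₁=-0.050, ω₁=-1.395, θ₂=-0.055, ω₂=-0.049
apply F[4]=-7.245 → step 5: x=0.047, v=0.536, θ₁=-0.075, ω₁=-1.179, θ₂=-0.056, ω₂=-0.047
apply F[5]=-9.106 → step 6: x=0.056, v=0.396, θ₁=-0.096, ω₁=-0.915, θ₂=-0.057, ω₂=-0.040
apply F[6]=-9.427 → step 7: x=0.062, v=0.253, θ₁=-0.112, ω₁=-0.655, θ₂=-0.058, ω₂=-0.028
apply F[7]=-9.095 → step 8: x=0.066, v=0.118, θ₁=-0.123, ω₁=-0.419, θ₂=-0.058, ω₂=-0.013
apply F[8]=-8.468 → step 9: x=0.067, v=-0.006, θ₁=-0.129, ω₁=-0.212, θ₂=-0.058, ω₂=0.005
apply F[9]=-7.693 → step 10: x=0.066, v=-0.117, θ₁=-0.132, ω₁=-0.036, θ₂=-0.058, ω₂=0.023
apply F[10]=-6.846 → step 11: x=0.063, v=-0.213, θ₁=-0.131, ω₁=0.109, θ₂=-0.058, ω₂=0.042
apply F[11]=-5.974 → step 12: x=0.058, v=-0.296, θ₁=-0.127, ω₁=0.225, θ₂=-0.057, ω₂=0.061
apply F[12]=-5.122 → step 13: x=0.051, v=-0.365, θ₁=-0.122, ω₁=0.315, θ₂=-0.055, ω₂=0.078
apply F[13]=-4.317 → step 14: x=0.043, v=-0.422, θ₁=-0.115, ω₁=0.381, θ₂=-0.053, ω₂=0.094
apply F[14]=-3.584 → step 15: x=0.034, v=-0.468, θ₁=-0.107, ω₁=0.428, θ₂=-0.051, ω₂=0.108
apply F[15]=-2.930 → step 16: x=0.024, v=-0.504, θ₁=-0.098, ω₁=0.457, θ₂=-0.049, ω₂=0.121
apply F[16]=-2.357 → step 17: x=0.014, v=-0.532, θ₁=-0.089, ω₁=0.473, θ₂=-0.047, ω₂=0.132
apply F[17]=-1.861 → step 18: x=0.003, v=-0.552, θ₁=-0.079, ω₁=0.479, θ₂=-0.044, ω₂=0.142
apply F[18]=-1.432 → step 19: x=-0.008, v=-0.567, θ₁=-0.070, ω₁=0.476, θ₂=-0.041, ω₂=0.149
apply F[19]=-1.061 → step 20: x=-0.019, v=-0.577, θ₁=-0.060, ω₁=0.467, θ₂=-0.038, ω₂=0.155
apply F[20]=-0.738 → step 21: x=-0.031, v=-0.583, θ₁=-0.051, ω₁=0.454, θ₂=-0.035, ω₂=0.160
apply F[21]=-0.456 → step 22: x=-0.043, v=-0.585, θ₁=-0.042, ω₁=0.437, θ₂=-0.031, ω₂=0.163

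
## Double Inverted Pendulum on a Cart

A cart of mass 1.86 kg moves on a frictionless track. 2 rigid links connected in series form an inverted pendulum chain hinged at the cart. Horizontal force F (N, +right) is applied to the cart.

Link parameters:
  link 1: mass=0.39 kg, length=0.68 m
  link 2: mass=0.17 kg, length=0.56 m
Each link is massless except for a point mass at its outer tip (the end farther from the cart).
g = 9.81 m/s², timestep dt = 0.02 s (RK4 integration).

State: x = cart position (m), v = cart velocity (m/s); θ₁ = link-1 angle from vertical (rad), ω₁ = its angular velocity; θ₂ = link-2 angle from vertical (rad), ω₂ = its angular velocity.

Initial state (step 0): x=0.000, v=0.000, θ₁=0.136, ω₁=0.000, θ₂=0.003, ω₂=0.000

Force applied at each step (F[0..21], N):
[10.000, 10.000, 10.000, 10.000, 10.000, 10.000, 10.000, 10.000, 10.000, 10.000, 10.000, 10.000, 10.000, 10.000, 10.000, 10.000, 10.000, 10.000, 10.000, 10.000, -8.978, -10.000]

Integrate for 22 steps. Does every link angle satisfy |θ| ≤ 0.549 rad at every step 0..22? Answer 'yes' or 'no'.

apply F[0]=+10.000 → step 1: x=0.001, v=0.099, θ₁=0.135, ω₁=-0.088, θ₂=0.002, ω₂=-0.070
apply F[1]=+10.000 → step 2: x=0.004, v=0.198, θ₁=0.132, ω₁=-0.177, θ₂=0.000, ω₂=-0.140
apply F[2]=+10.000 → step 3: x=0.009, v=0.298, θ₁=0.128, ω₁=-0.267, θ₂=-0.003, ω₂=-0.209
apply F[3]=+10.000 → step 4: x=0.016, v=0.398, θ₁=0.122, ω₁=-0.360, θ₂=-0.008, ω₂=-0.277
apply F[4]=+10.000 → step 5: x=0.025, v=0.498, θ₁=0.114, ω₁=-0.456, θ₂=-0.014, ω₂=-0.344
apply F[5]=+10.000 → step 6: x=0.036, v=0.599, θ₁=0.103, ω₁=-0.557, θ₂=-0.022, ω₂=-0.409
apply F[6]=+10.000 → step 7: x=0.049, v=0.701, θ₁=0.091, ω₁=-0.662, θ₂=-0.031, ω₂=-0.472
apply F[7]=+10.000 → step 8: x=0.064, v=0.803, θ₁=0.077, ω₁=-0.773, θ₂=-0.041, ω₂=-0.532
apply F[8]=+10.000 → step 9: x=0.081, v=0.907, θ₁=0.060, ω₁=-0.891, θ₂=-0.052, ω₂=-0.588
apply F[9]=+10.000 → step 10: x=0.100, v=1.012, θ₁=0.041, ω₁=-1.018, θ₂=-0.064, ω₂=-0.640
apply F[10]=+10.000 → step 11: x=0.121, v=1.117, θ₁=0.020, ω₁=-1.153, θ₂=-0.078, ω₂=-0.687
apply F[11]=+10.000 → step 12: x=0.145, v=1.225, θ₁=-0.005, ω₁=-1.298, θ₂=-0.092, ω₂=-0.728
apply F[12]=+10.000 → step 13: x=0.170, v=1.333, θ₁=-0.032, ω₁=-1.455, θ₂=-0.107, ω₂=-0.762
apply F[13]=+10.000 → step 14: x=0.198, v=1.443, θ₁=-0.063, ω₁=-1.623, θ₂=-0.122, ω₂=-0.789
apply F[14]=+10.000 → step 15: x=0.228, v=1.554, θ₁=-0.097, ω₁=-1.805, θ₂=-0.138, ω₂=-0.808
apply F[15]=+10.000 → step 16: x=0.260, v=1.666, θ₁=-0.135, ω₁=-1.999, θ₂=-0.154, ω₂=-0.818
apply F[16]=+10.000 → step 17: x=0.295, v=1.779, θ₁=-0.178, ω₁=-2.208, θ₂=-0.171, ω₂=-0.820
apply F[17]=+10.000 → step 18: x=0.331, v=1.892, θ₁=-0.224, ω₁=-2.429, θ₂=-0.187, ω₂=-0.815
apply F[18]=+10.000 → step 19: x=0.370, v=2.005, θ₁=-0.275, ω₁=-2.663, θ₂=-0.203, ω₂=-0.805
apply F[19]=+10.000 → step 20: x=0.412, v=2.116, θ₁=-0.330, ω₁=-2.908, θ₂=-0.219, ω₂=-0.795
apply F[20]=-8.978 → step 21: x=0.453, v=2.030, θ₁=-0.388, ω₁=-2.899, θ₂=-0.235, ω₂=-0.762
apply F[21]=-10.000 → step 22: x=0.493, v=1.935, θ₁=-0.446, ω₁=-2.898, θ₂=-0.250, ω₂=-0.717
Max |angle| over trajectory = 0.446 rad; bound = 0.549 → within bound.

Answer: yes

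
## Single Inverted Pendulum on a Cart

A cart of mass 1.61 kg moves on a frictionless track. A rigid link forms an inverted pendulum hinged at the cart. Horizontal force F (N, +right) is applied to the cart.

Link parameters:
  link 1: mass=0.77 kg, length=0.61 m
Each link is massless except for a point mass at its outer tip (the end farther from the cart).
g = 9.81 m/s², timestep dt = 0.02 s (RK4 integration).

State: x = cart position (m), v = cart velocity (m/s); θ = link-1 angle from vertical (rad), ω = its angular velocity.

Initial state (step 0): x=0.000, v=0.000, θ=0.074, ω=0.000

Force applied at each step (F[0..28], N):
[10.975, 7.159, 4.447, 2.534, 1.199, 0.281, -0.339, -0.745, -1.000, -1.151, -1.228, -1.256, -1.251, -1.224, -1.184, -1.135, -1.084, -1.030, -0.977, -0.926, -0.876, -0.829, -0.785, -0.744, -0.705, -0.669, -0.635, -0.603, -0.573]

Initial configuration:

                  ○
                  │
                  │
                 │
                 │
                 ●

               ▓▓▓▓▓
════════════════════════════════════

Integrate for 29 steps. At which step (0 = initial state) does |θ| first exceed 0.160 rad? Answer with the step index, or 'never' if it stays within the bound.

apply F[0]=+10.975 → step 1: x=0.001, v=0.129, θ=0.072, ω=-0.188
apply F[1]=+7.159 → step 2: x=0.005, v=0.211, θ=0.067, ω=-0.300
apply F[2]=+4.447 → step 3: x=0.009, v=0.261, θ=0.061, ω=-0.359
apply F[3]=+2.534 → step 4: x=0.015, v=0.287, θ=0.053, ω=-0.384
apply F[4]=+1.199 → step 5: x=0.021, v=0.297, θ=0.046, ω=-0.385
apply F[5]=+0.281 → step 6: x=0.027, v=0.297, θ=0.038, ω=-0.371
apply F[6]=-0.339 → step 7: x=0.033, v=0.289, θ=0.031, ω=-0.348
apply F[7]=-0.745 → step 8: x=0.038, v=0.277, θ=0.024, ω=-0.319
apply F[8]=-1.000 → step 9: x=0.044, v=0.263, θ=0.018, ω=-0.289
apply F[9]=-1.151 → step 10: x=0.049, v=0.247, θ=0.013, ω=-0.258
apply F[10]=-1.228 → step 11: x=0.053, v=0.231, θ=0.008, ω=-0.229
apply F[11]=-1.256 → step 12: x=0.058, v=0.215, θ=0.003, ω=-0.200
apply F[12]=-1.251 → step 13: x=0.062, v=0.199, θ=-0.000, ω=-0.174
apply F[13]=-1.224 → step 14: x=0.066, v=0.184, θ=-0.004, ω=-0.150
apply F[14]=-1.184 → step 15: x=0.069, v=0.170, θ=-0.006, ω=-0.128
apply F[15]=-1.135 → step 16: x=0.073, v=0.157, θ=-0.009, ω=-0.109
apply F[16]=-1.084 → step 17: x=0.076, v=0.144, θ=-0.011, ω=-0.091
apply F[17]=-1.030 → step 18: x=0.078, v=0.132, θ=-0.012, ω=-0.076
apply F[18]=-0.977 → step 19: x=0.081, v=0.121, θ=-0.014, ω=-0.062
apply F[19]=-0.926 → step 20: x=0.083, v=0.111, θ=-0.015, ω=-0.050
apply F[20]=-0.876 → step 21: x=0.085, v=0.102, θ=-0.016, ω=-0.040
apply F[21]=-0.829 → step 22: x=0.087, v=0.093, θ=-0.016, ω=-0.030
apply F[22]=-0.785 → step 23: x=0.089, v=0.085, θ=-0.017, ω=-0.022
apply F[23]=-0.744 → step 24: x=0.091, v=0.077, θ=-0.017, ω=-0.015
apply F[24]=-0.705 → step 25: x=0.092, v=0.070, θ=-0.018, ω=-0.009
apply F[25]=-0.669 → step 26: x=0.094, v=0.063, θ=-0.018, ω=-0.004
apply F[26]=-0.635 → step 27: x=0.095, v=0.057, θ=-0.018, ω=0.000
apply F[27]=-0.603 → step 28: x=0.096, v=0.051, θ=-0.018, ω=0.004
apply F[28]=-0.573 → step 29: x=0.097, v=0.046, θ=-0.018, ω=0.007
max |θ| = 0.074 ≤ 0.160 over all 30 states.

Answer: never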